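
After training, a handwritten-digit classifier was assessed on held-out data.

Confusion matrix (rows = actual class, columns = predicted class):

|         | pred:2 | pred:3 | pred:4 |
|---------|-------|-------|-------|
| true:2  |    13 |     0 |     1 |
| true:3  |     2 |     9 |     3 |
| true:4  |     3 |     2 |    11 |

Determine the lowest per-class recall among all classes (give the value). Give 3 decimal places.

Per-class recall (TP/(TP+FN)):
  2: TP=13, FN=0+1=1 → 13/14 = 0.9286
  3: TP=9, FN=2+3=5 → 9/14 = 0.6429
  4: TP=11, FN=3+2=5 → 11/16 = 0.6875
Lowest is class '3' with recall = 0.643.

0.643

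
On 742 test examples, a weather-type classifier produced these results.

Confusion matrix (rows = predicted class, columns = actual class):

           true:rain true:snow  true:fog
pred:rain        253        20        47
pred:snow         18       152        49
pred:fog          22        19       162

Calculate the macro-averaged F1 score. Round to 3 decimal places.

0.757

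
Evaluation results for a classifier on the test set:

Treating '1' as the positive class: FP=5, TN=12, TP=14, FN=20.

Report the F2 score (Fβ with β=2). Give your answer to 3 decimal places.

0.452

Fβ = (1+β²)·TP / ((1+β²)·TP + β²·FN + FP), with β²=4
= 5·14 / (5·14 + 4·20 + 5) = 0.452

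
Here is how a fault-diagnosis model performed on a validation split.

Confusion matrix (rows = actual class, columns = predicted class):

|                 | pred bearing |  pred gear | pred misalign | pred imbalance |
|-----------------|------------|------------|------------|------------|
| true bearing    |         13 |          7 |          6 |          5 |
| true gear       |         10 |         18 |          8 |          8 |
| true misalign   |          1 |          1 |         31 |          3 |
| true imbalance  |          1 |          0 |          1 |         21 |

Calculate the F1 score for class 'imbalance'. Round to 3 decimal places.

0.700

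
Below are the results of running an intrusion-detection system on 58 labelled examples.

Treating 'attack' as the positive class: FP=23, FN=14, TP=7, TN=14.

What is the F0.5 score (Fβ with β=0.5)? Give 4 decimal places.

Fβ = (1+β²)·TP / ((1+β²)·TP + β²·FN + FP), with β²=1/4
= 1.25·7 / (1.25·7 + 0.25·14 + 23) = 0.2482

0.2482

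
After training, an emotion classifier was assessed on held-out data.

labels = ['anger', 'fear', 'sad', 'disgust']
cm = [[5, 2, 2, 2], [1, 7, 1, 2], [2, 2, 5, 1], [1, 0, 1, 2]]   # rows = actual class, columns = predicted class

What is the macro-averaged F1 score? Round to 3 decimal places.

Per-class F1 score (2·TP/(2·TP+FP+FN)):
  anger: TP=5, FP=1+2+1=4, FN=2+2+2=6 → 10/20 = 0.5000
  fear: TP=7, FP=2+2+0=4, FN=1+1+2=4 → 14/22 = 0.6364
  sad: TP=5, FP=2+1+1=4, FN=2+2+1=5 → 10/19 = 0.5263
  disgust: TP=2, FP=2+2+1=5, FN=1+0+1=2 → 4/11 = 0.3636
Macro-F1 score = mean = (0.5000 + 0.6364 + 0.5263 + 0.3636) / 4 = 0.507

0.507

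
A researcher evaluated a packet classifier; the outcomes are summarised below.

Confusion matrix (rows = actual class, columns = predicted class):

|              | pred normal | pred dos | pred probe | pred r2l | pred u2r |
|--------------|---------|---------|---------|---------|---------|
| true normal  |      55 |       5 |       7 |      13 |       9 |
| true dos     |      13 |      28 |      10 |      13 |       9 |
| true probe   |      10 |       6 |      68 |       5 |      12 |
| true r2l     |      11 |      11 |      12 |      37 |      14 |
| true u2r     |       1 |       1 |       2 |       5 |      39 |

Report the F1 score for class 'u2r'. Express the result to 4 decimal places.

F1 score = 2·TP/(2·TP+FP+FN).
u2r: TP=39, FP=9+9+12+14=44, FN=1+1+2+5=9 → 78/131 = 0.59542

0.5954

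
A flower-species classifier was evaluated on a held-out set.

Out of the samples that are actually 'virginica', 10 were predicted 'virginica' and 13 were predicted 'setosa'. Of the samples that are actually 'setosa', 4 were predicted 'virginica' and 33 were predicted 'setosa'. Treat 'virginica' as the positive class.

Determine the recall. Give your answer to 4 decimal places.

Recall = TP/(TP+FN) = 10/(10+13) = 10/23 = 0.4348

0.4348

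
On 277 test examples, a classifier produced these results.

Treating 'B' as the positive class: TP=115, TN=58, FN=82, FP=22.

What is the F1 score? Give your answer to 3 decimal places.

Precision = TP/(TP+FP) = 115/137 = 0.8394
Recall = TP/(TP+FN) = 115/197 = 0.5838
F1 = 2·TP/(2·TP+FP+FN) = 230/334 = 0.689

0.689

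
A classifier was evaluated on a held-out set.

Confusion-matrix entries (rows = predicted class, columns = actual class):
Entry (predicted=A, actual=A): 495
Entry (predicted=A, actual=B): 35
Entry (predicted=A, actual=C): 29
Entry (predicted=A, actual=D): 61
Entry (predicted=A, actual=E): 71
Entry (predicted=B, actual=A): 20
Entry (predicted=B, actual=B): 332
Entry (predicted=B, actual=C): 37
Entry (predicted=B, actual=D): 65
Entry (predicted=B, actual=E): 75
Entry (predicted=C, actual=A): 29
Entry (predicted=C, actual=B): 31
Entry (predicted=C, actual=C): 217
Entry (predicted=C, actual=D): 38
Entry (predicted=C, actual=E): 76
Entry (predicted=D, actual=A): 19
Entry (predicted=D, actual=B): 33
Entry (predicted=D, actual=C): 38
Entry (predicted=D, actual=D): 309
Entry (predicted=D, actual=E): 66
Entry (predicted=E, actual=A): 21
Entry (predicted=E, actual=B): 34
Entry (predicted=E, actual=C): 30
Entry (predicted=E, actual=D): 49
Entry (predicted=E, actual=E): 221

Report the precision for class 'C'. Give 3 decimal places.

One-vs-rest for 'C': TP = diagonal; FP = other classes predicted 'C'; FN = 'C' predicted as other.
precision = TP/(TP+FP).
C: TP=217, FP=29+31+38+76=174 → 217/391 = 0.5550

0.555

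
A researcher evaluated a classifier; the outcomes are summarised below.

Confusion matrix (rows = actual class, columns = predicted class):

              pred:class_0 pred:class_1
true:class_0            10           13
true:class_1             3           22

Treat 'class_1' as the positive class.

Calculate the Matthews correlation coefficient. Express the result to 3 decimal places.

0.354

MCC = (TP·TN − FP·FN) / √((TP+FP)(TP+FN)(TN+FP)(TN+FN))
Numerator = 22·10 − 13·3 = 181
Denominator = √(35·25·23·13) = √261625 = 511.4929
MCC = 181 / 511.4929 = 0.354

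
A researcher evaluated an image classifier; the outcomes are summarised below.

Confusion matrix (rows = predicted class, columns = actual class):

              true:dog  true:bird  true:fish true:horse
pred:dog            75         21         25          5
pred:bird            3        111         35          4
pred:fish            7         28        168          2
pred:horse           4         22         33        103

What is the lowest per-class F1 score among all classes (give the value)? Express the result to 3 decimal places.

0.663

Per-class F1 score (2·TP/(2·TP+FP+FN)):
  dog: TP=75, FP=21+25+5=51, FN=3+7+4=14 → 150/215 = 0.6977
  bird: TP=111, FP=3+35+4=42, FN=21+28+22=71 → 222/335 = 0.6627
  fish: TP=168, FP=7+28+2=37, FN=25+35+33=93 → 336/466 = 0.7210
  horse: TP=103, FP=4+22+33=59, FN=5+4+2=11 → 206/276 = 0.7464
Lowest is class 'bird' with F1 score = 0.663.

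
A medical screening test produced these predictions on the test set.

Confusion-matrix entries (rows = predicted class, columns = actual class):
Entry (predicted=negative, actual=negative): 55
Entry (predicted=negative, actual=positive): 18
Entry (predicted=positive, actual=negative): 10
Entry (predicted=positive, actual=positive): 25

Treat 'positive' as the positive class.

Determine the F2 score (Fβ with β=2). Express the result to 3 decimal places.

Fβ = (1+β²)·TP / ((1+β²)·TP + β²·FN + FP), with β²=4
= 5·25 / (5·25 + 4·18 + 10) = 0.604

0.604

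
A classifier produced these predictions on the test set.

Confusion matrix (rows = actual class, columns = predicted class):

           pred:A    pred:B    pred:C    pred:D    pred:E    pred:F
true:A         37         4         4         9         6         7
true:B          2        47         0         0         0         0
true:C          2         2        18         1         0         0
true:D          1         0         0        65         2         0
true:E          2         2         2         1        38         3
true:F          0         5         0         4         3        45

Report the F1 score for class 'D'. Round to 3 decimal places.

0.878

Treat 'D' as positive and all other classes as negative.
F1 score = 2·TP/(2·TP+FP+FN).
D: TP=65, FP=9+0+1+1+4=15, FN=1+0+0+2+0=3 → 130/148 = 0.8784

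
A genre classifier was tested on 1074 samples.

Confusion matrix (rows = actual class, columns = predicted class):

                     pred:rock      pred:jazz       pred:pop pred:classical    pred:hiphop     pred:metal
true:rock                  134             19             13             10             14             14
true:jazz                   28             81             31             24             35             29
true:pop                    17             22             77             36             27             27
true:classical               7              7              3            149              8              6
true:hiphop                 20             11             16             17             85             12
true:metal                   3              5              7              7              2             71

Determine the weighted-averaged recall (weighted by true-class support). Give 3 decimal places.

0.556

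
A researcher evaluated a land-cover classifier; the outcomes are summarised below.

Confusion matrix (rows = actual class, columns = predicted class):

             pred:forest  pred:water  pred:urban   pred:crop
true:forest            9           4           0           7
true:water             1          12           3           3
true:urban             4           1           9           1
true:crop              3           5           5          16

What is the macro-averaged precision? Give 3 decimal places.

0.549

Per-class precision (TP/(TP+FP)):
  forest: TP=9, FP=1+4+3=8 → 9/17 = 0.5294
  water: TP=12, FP=4+1+5=10 → 12/22 = 0.5455
  urban: TP=9, FP=0+3+5=8 → 9/17 = 0.5294
  crop: TP=16, FP=7+3+1=11 → 16/27 = 0.5926
Macro-precision = mean = (0.5294 + 0.5455 + 0.5294 + 0.5926) / 4 = 0.549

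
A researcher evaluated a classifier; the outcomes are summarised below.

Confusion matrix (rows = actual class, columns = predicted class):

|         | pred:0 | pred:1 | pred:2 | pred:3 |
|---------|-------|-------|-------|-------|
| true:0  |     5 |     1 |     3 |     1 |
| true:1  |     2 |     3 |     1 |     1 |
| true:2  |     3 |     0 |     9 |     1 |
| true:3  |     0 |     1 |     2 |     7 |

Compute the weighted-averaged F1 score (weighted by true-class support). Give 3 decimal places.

Per-class F1 score (2·TP/(2·TP+FP+FN)):
  0: TP=5, FP=2+3+0=5, FN=1+3+1=5 → 10/20 = 0.5000
  1: TP=3, FP=1+0+1=2, FN=2+1+1=4 → 6/12 = 0.5000
  2: TP=9, FP=3+1+2=6, FN=3+0+1=4 → 18/28 = 0.6429
  3: TP=7, FP=1+1+1=3, FN=0+1+2=3 → 14/20 = 0.7000
Weighted-F1 score = Σ (supportᵢ/N)·F1 scoreᵢ with N=40: (10/40)·0.5000 + (7/40)·0.5000 + (13/40)·0.6429 + (10/40)·0.7000 = 0.596

0.596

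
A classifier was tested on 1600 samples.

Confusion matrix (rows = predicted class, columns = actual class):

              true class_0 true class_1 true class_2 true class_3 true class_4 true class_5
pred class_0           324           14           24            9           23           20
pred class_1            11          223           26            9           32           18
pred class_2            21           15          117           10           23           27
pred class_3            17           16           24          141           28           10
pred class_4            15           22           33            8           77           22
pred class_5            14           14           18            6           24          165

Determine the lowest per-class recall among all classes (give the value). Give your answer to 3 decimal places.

0.372

Per-class recall (TP/(TP+FN)):
  class_0: TP=324, FN=11+21+17+15+14=78 → 324/402 = 0.8060
  class_1: TP=223, FN=14+15+16+22+14=81 → 223/304 = 0.7336
  class_2: TP=117, FN=24+26+24+33+18=125 → 117/242 = 0.4835
  class_3: TP=141, FN=9+9+10+8+6=42 → 141/183 = 0.7705
  class_4: TP=77, FN=23+32+23+28+24=130 → 77/207 = 0.3720
  class_5: TP=165, FN=20+18+27+10+22=97 → 165/262 = 0.6298
Lowest is class 'class_4' with recall = 0.372.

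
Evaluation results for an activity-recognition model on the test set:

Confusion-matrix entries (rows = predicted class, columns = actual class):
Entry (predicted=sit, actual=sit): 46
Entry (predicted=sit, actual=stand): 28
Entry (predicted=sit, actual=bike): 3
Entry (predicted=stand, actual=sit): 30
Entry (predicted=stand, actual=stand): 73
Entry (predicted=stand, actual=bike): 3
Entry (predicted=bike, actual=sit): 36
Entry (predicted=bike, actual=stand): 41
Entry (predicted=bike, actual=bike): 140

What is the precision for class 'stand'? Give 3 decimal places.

One-vs-rest for 'stand': TP = diagonal; FP = other classes predicted 'stand'; FN = 'stand' predicted as other.
precision = TP/(TP+FP).
stand: TP=73, FP=30+3=33 → 73/106 = 0.6887

0.689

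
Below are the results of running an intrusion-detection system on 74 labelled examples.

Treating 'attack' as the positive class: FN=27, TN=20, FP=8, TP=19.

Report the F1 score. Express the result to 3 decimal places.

Precision = TP/(TP+FP) = 19/27 = 0.7037
Recall = TP/(TP+FN) = 19/46 = 0.4130
F1 = 2·TP/(2·TP+FP+FN) = 38/73 = 0.521

0.521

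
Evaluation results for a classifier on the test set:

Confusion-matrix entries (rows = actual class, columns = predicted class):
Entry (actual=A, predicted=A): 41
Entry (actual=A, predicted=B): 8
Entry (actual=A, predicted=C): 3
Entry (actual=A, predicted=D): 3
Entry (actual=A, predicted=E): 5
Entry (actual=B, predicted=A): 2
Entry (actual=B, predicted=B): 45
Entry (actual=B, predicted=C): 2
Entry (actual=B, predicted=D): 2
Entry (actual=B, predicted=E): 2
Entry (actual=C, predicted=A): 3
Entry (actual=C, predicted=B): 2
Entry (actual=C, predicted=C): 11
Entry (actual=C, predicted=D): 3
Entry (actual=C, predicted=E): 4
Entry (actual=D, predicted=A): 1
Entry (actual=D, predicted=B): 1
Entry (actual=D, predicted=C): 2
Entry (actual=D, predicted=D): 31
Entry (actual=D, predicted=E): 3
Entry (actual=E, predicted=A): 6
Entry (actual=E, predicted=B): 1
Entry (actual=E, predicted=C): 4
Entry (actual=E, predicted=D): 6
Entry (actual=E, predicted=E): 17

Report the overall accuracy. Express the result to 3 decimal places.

Accuracy = trace / total = (41+45+11+31+17=145) / 208 = 145/208 = 0.697

0.697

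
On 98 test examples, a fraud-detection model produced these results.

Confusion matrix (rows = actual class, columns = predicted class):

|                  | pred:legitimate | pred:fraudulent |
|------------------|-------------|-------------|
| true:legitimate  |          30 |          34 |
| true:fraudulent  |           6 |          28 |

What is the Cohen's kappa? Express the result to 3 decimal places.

0.245

Observed agreement pₒ = trace/N = 58/98 = 0.5918
Expected agreement pₑ = Σ (rowᵢ·colᵢ)/N² = (64·36 + 34·62)/98² = 0.4594
κ = (pₒ − pₑ)/(1 − pₑ) = (0.5918 − 0.4594)/(1 − 0.4594) = 0.245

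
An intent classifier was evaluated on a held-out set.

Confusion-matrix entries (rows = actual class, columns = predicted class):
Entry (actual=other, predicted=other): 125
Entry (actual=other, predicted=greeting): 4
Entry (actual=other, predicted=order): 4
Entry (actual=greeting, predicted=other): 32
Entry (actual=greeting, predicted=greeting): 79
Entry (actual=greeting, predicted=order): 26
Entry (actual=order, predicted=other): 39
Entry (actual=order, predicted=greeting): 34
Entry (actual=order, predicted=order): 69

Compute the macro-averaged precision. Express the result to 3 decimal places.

Per-class precision (TP/(TP+FP)):
  other: TP=125, FP=32+39=71 → 125/196 = 0.6378
  greeting: TP=79, FP=4+34=38 → 79/117 = 0.6752
  order: TP=69, FP=4+26=30 → 69/99 = 0.6970
Macro-precision = mean = (0.6378 + 0.6752 + 0.6970) / 3 = 0.670

0.670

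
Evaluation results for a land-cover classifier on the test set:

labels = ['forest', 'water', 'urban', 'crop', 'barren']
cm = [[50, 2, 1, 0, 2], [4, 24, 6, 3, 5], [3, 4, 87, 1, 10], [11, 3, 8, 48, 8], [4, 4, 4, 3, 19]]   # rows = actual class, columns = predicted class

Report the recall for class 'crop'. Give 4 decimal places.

Take TP from the diagonal, FP from the rest of the 'crop' prediction marginal, FN from the rest of the 'crop' actual marginal.
recall = TP/(TP+FN).
crop: TP=48, FN=11+3+8+8=30 → 48/78 = 0.61538

0.6154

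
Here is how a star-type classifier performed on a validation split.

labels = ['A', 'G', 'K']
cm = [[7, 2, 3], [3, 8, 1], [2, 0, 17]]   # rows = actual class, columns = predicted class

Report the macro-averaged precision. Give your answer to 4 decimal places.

0.7310

Per-class precision (TP/(TP+FP)):
  A: TP=7, FP=3+2=5 → 7/12 = 0.58333
  G: TP=8, FP=2+0=2 → 8/10 = 0.80000
  K: TP=17, FP=3+1=4 → 17/21 = 0.80952
Macro-precision = mean = (0.58333 + 0.80000 + 0.80952) / 3 = 0.7310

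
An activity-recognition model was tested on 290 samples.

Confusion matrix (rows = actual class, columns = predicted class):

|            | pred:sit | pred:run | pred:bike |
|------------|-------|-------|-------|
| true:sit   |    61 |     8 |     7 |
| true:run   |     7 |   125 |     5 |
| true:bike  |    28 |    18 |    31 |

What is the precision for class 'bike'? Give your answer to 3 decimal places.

One-vs-rest for 'bike': TP = diagonal; FP = other classes predicted 'bike'; FN = 'bike' predicted as other.
precision = TP/(TP+FP).
bike: TP=31, FP=7+5=12 → 31/43 = 0.7209

0.721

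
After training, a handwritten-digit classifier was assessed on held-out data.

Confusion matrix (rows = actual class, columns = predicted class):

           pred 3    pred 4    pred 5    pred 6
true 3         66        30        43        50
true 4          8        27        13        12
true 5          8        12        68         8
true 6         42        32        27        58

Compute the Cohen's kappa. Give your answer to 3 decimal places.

Observed agreement pₒ = trace/N = 219/504 = 0.4345
Expected agreement pₑ = Σ (rowᵢ·colᵢ)/N² = (189·124 + 60·101 + 96·151 + 159·128)/504² = 0.2533
κ = (pₒ − pₑ)/(1 − pₑ) = (0.4345 − 0.2533)/(1 − 0.2533) = 0.243

0.243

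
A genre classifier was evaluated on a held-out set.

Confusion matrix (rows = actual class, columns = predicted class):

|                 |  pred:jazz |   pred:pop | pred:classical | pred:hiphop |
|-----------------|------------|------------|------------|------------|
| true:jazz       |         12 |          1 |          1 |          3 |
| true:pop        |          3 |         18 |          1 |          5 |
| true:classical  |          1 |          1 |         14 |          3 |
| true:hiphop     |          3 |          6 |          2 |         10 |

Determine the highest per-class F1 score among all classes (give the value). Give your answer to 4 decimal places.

Per-class F1 score (2·TP/(2·TP+FP+FN)):
  jazz: TP=12, FP=3+1+3=7, FN=1+1+3=5 → 24/36 = 0.66667
  pop: TP=18, FP=1+1+6=8, FN=3+1+5=9 → 36/53 = 0.67925
  classical: TP=14, FP=1+1+2=4, FN=1+1+3=5 → 28/37 = 0.75676
  hiphop: TP=10, FP=3+5+3=11, FN=3+6+2=11 → 20/42 = 0.47619
Highest is class 'classical' with F1 score = 0.7568.

0.7568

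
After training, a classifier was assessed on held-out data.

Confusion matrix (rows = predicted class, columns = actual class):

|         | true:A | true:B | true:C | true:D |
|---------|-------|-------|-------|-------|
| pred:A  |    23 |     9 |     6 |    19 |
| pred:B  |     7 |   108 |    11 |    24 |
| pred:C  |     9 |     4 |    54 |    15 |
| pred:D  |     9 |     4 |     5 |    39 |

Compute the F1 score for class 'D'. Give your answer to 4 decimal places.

0.5065

One-vs-rest for 'D': TP = diagonal; FP = other classes predicted 'D'; FN = 'D' predicted as other.
F1 score = 2·TP/(2·TP+FP+FN).
D: TP=39, FP=9+4+5=18, FN=19+24+15=58 → 78/154 = 0.50649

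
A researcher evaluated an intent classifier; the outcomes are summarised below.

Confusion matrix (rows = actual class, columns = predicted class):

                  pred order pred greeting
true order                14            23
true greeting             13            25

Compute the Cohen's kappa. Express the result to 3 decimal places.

0.036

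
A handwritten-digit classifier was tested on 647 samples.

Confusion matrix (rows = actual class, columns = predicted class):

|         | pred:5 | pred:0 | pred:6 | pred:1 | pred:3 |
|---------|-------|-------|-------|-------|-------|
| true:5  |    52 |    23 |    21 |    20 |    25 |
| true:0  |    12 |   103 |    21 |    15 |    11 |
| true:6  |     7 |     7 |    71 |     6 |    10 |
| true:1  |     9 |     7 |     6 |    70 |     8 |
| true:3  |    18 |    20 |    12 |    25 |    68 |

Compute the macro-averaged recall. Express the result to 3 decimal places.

Per-class recall (TP/(TP+FN)):
  5: TP=52, FN=23+21+20+25=89 → 52/141 = 0.3688
  0: TP=103, FN=12+21+15+11=59 → 103/162 = 0.6358
  6: TP=71, FN=7+7+6+10=30 → 71/101 = 0.7030
  1: TP=70, FN=9+7+6+8=30 → 70/100 = 0.7000
  3: TP=68, FN=18+20+12+25=75 → 68/143 = 0.4755
Macro-recall = mean = (0.3688 + 0.6358 + 0.7030 + 0.7000 + 0.4755) / 5 = 0.577

0.577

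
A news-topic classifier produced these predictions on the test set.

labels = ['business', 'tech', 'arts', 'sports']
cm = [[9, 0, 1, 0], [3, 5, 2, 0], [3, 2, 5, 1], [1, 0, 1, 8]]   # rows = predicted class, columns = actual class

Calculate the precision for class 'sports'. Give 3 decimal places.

0.800

One-vs-rest for 'sports': TP = diagonal; FP = other classes predicted 'sports'; FN = 'sports' predicted as other.
precision = TP/(TP+FP).
sports: TP=8, FP=1+0+1=2 → 8/10 = 0.8000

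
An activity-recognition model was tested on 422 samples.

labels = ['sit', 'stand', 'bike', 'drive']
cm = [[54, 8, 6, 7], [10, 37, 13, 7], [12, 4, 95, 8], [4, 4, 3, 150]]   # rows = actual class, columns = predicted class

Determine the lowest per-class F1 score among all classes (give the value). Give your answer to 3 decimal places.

Per-class F1 score (2·TP/(2·TP+FP+FN)):
  sit: TP=54, FP=10+12+4=26, FN=8+6+7=21 → 108/155 = 0.6968
  stand: TP=37, FP=8+4+4=16, FN=10+13+7=30 → 74/120 = 0.6167
  bike: TP=95, FP=6+13+3=22, FN=12+4+8=24 → 190/236 = 0.8051
  drive: TP=150, FP=7+7+8=22, FN=4+4+3=11 → 300/333 = 0.9009
Lowest is class 'stand' with F1 score = 0.617.

0.617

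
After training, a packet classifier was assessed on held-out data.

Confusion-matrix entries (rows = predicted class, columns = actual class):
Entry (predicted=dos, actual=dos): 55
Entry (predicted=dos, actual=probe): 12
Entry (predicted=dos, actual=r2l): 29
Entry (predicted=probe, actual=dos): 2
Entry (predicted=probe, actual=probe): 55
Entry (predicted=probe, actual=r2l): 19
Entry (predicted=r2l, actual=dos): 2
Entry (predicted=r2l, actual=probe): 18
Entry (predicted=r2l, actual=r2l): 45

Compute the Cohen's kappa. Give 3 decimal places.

0.489

Observed agreement pₒ = trace/N = 155/237 = 0.6540
Expected agreement pₑ = Σ (rowᵢ·colᵢ)/N² = (59·96 + 85·76 + 93·65)/237² = 0.3235
κ = (pₒ − pₑ)/(1 − pₑ) = (0.6540 − 0.3235)/(1 − 0.3235) = 0.489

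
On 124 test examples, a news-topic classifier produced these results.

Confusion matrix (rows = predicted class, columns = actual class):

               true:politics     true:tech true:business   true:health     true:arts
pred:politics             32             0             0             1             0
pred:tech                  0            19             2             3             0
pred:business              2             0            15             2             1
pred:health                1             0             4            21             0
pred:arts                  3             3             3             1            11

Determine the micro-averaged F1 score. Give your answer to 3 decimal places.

Micro-averaging pools counts across classes: ΣTP=98, ΣFP=26, ΣFN=26.
Micro-F1 score = 2·TP/(2·TP+FP+FN) on pooled counts = 0.790 (equals overall accuracy in single-label multiclass).

0.790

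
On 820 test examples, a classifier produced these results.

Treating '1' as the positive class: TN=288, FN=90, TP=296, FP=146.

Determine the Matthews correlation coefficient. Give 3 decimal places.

MCC = (TP·TN − FP·FN) / √((TP+FP)(TP+FN)(TN+FP)(TN+FN))
Numerator = 296·288 − 146·90 = 72108
Denominator = √(442·386·434·378) = √27989239824 = 167299.8500
MCC = 72108 / 167299.8500 = 0.431

0.431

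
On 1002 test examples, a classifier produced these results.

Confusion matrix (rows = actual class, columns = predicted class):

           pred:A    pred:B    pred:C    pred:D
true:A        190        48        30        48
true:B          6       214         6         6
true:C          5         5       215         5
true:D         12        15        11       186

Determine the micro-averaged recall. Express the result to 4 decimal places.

Micro-averaging pools counts across classes: ΣTP=805, ΣFP=197, ΣFN=197.
Micro-recall = TP/(TP+FN) on pooled counts = 0.8034 (equals overall accuracy in single-label multiclass).

0.8034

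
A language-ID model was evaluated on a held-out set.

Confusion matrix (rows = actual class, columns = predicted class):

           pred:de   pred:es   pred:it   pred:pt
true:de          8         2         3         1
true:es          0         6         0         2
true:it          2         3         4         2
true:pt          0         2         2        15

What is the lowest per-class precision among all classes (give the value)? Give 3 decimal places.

0.444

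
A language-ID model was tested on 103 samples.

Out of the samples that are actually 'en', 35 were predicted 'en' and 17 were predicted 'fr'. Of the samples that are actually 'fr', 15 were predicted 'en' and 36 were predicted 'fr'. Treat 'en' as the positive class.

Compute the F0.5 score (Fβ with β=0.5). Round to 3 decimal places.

0.694

Fβ = (1+β²)·TP / ((1+β²)·TP + β²·FN + FP), with β²=1/4
= 1.25·35 / (1.25·35 + 0.25·17 + 15) = 0.694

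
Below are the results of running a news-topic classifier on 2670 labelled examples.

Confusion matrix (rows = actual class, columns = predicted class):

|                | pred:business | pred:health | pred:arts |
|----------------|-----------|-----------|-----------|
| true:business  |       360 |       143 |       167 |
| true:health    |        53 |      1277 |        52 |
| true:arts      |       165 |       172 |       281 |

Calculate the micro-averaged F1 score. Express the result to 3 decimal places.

Micro-averaging pools counts across classes: ΣTP=1918, ΣFP=752, ΣFN=752.
Micro-F1 score = 2·TP/(2·TP+FP+FN) on pooled counts = 0.718 (equals overall accuracy in single-label multiclass).

0.718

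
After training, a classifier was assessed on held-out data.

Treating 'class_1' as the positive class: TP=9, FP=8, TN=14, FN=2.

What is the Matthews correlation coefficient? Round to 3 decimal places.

0.429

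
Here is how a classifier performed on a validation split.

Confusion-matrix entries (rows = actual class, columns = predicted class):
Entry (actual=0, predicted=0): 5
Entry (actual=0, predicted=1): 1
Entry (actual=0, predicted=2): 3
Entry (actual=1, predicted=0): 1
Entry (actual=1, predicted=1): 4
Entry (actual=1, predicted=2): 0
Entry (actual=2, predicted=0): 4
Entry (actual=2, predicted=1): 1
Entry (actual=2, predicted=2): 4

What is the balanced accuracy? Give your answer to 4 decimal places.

Balanced accuracy = mean of per-class recall.
  0: recall = 5/9 = 0.55556
  1: recall = 4/5 = 0.80000
  2: recall = 4/9 = 0.44444
Mean = (0.55556 + 0.80000 + 0.44444) / 3 = 0.6000

0.6000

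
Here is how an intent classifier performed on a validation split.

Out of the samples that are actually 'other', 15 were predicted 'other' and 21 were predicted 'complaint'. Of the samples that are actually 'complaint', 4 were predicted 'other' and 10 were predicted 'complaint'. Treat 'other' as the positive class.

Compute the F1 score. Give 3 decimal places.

0.545

Precision = TP/(TP+FP) = 15/19 = 0.7895
Recall = TP/(TP+FN) = 15/36 = 0.4167
F1 = 2·TP/(2·TP+FP+FN) = 30/55 = 0.545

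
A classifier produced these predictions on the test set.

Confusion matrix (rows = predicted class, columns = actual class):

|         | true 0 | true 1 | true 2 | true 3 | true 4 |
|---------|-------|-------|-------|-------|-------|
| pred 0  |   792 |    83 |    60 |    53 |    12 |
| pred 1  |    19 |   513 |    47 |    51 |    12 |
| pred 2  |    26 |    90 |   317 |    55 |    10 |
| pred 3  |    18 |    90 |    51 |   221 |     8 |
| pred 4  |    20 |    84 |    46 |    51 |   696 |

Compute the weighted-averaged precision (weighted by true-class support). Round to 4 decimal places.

Per-class precision (TP/(TP+FP)):
  0: TP=792, FP=83+60+53+12=208 → 792/1000 = 0.79200
  1: TP=513, FP=19+47+51+12=129 → 513/642 = 0.79907
  2: TP=317, FP=26+90+55+10=181 → 317/498 = 0.63655
  3: TP=221, FP=18+90+51+8=167 → 221/388 = 0.56959
  4: TP=696, FP=20+84+46+51=201 → 696/897 = 0.77592
Weighted-precision = Σ (supportᵢ/N)·precisionᵢ with N=3425: (875/3425)·0.79200 + (860/3425)·0.79907 + (521/3425)·0.63655 + (431/3425)·0.56959 + (738/3425)·0.77592 = 0.7387

0.7387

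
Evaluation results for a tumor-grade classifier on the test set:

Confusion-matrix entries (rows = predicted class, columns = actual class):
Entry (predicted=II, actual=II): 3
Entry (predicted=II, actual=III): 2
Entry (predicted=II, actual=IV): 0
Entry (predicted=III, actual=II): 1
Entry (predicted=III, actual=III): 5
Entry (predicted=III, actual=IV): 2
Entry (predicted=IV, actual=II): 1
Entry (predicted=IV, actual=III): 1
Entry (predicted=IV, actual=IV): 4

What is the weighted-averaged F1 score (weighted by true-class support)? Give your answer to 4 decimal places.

0.6316

Per-class F1 score (2·TP/(2·TP+FP+FN)):
  II: TP=3, FP=2+0=2, FN=1+1=2 → 6/10 = 0.60000
  III: TP=5, FP=1+2=3, FN=2+1=3 → 10/16 = 0.62500
  IV: TP=4, FP=1+1=2, FN=0+2=2 → 8/12 = 0.66667
Weighted-F1 score = Σ (supportᵢ/N)·F1 scoreᵢ with N=19: (5/19)·0.60000 + (8/19)·0.62500 + (6/19)·0.66667 = 0.6316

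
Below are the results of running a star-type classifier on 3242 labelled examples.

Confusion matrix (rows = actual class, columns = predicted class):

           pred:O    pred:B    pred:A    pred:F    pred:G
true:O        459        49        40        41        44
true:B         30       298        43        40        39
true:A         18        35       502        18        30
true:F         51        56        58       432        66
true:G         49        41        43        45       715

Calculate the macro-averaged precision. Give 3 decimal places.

Per-class precision (TP/(TP+FP)):
  O: TP=459, FP=30+18+51+49=148 → 459/607 = 0.7562
  B: TP=298, FP=49+35+56+41=181 → 298/479 = 0.6221
  A: TP=502, FP=40+43+58+43=184 → 502/686 = 0.7318
  F: TP=432, FP=41+40+18+45=144 → 432/576 = 0.7500
  G: TP=715, FP=44+39+30+66=179 → 715/894 = 0.7998
Macro-precision = mean = (0.7562 + 0.6221 + 0.7318 + 0.7500 + 0.7998) / 5 = 0.732

0.732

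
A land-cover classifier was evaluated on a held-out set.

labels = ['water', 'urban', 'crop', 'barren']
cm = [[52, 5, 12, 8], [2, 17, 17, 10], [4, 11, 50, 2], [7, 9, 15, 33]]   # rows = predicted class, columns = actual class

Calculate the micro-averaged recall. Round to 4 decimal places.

Micro-averaging pools counts across classes: ΣTP=152, ΣFP=102, ΣFN=102.
Micro-recall = TP/(TP+FN) on pooled counts = 0.5984 (equals overall accuracy in single-label multiclass).

0.5984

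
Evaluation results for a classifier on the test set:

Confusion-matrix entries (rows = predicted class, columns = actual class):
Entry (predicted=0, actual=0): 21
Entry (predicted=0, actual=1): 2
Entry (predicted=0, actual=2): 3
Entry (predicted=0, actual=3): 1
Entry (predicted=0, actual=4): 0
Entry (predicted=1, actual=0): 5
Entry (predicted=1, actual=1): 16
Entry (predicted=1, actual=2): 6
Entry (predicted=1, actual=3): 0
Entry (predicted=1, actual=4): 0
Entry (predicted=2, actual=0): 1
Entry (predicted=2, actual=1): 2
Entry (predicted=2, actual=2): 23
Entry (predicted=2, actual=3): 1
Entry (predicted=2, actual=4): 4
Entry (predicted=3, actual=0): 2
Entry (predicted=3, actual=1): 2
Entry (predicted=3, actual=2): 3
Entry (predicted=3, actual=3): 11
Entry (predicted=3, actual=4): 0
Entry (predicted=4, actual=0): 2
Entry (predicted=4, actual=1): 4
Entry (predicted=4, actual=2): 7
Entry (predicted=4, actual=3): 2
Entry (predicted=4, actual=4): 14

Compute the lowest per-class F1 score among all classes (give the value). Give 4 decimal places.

Per-class F1 score (2·TP/(2·TP+FP+FN)):
  0: TP=21, FP=2+3+1+0=6, FN=5+1+2+2=10 → 42/58 = 0.72414
  1: TP=16, FP=5+6+0+0=11, FN=2+2+2+4=10 → 32/53 = 0.60377
  2: TP=23, FP=1+2+1+4=8, FN=3+6+3+7=19 → 46/73 = 0.63014
  3: TP=11, FP=2+2+3+0=7, FN=1+0+1+2=4 → 22/33 = 0.66667
  4: TP=14, FP=2+4+7+2=15, FN=0+0+4+0=4 → 28/47 = 0.59574
Lowest is class '4' with F1 score = 0.5957.

0.5957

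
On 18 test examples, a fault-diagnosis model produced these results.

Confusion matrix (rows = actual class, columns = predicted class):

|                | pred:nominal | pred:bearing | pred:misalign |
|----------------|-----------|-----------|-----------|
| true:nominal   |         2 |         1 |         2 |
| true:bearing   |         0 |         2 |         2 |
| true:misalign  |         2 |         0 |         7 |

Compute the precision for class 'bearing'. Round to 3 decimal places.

0.667

Take TP from the diagonal, FP from the rest of the 'bearing' prediction marginal, FN from the rest of the 'bearing' actual marginal.
precision = TP/(TP+FP).
bearing: TP=2, FP=1+0=1 → 2/3 = 0.6667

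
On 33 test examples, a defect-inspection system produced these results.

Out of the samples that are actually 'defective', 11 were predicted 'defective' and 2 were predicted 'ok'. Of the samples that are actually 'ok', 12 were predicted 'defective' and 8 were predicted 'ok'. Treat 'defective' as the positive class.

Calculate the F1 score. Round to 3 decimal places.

Precision = TP/(TP+FP) = 11/23 = 0.4783
Recall = TP/(TP+FN) = 11/13 = 0.8462
F1 = 2·TP/(2·TP+FP+FN) = 22/36 = 0.611

0.611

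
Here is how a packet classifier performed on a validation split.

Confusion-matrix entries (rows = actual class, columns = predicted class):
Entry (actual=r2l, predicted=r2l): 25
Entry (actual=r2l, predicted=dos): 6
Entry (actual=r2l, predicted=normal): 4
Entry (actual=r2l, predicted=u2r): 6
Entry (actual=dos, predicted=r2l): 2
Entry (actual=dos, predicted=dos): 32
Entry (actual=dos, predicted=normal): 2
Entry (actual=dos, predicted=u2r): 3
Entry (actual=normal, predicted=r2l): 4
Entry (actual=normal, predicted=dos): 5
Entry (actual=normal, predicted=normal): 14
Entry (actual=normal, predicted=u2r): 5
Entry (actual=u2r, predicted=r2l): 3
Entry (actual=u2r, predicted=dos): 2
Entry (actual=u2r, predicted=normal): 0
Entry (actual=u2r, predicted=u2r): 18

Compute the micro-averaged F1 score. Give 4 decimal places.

0.6794

Micro-averaging pools counts across classes: ΣTP=89, ΣFP=42, ΣFN=42.
Micro-F1 score = 2·TP/(2·TP+FP+FN) on pooled counts = 0.6794 (equals overall accuracy in single-label multiclass).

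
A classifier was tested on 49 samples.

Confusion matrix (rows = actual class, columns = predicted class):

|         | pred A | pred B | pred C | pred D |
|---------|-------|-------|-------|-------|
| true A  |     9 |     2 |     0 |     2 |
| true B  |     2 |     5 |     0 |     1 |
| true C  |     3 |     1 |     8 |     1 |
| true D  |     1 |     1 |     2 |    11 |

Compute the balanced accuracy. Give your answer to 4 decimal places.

0.6665

Balanced accuracy = mean of per-class recall.
  A: recall = 9/13 = 0.69231
  B: recall = 5/8 = 0.62500
  C: recall = 8/13 = 0.61538
  D: recall = 11/15 = 0.73333
Mean = (0.69231 + 0.62500 + 0.61538 + 0.73333) / 4 = 0.6665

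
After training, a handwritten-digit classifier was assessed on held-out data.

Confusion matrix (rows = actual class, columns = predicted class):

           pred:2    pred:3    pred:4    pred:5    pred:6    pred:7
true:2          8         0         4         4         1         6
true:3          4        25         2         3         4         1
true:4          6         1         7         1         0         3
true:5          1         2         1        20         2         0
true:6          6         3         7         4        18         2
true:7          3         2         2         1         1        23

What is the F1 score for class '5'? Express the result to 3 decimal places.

One-vs-rest for '5': TP = diagonal; FP = other classes predicted '5'; FN = '5' predicted as other.
F1 score = 2·TP/(2·TP+FP+FN).
5: TP=20, FP=4+3+1+4+1=13, FN=1+2+1+2+0=6 → 40/59 = 0.6780

0.678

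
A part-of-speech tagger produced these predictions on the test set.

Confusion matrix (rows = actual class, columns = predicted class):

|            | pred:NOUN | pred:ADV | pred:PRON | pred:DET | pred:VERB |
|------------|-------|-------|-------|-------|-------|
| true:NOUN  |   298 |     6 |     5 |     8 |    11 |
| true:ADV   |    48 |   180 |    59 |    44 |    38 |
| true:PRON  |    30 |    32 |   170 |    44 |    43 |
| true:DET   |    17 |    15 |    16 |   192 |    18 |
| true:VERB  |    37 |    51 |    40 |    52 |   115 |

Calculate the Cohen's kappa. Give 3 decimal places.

Observed agreement pₒ = trace/N = 955/1569 = 0.6087
Expected agreement pₑ = Σ (rowᵢ·colᵢ)/N² = (328·430 + 369·284 + 319·290 + 258·340 + 295·225)/1569² = 0.2000
κ = (pₒ − pₑ)/(1 − pₑ) = (0.6087 − 0.2000)/(1 − 0.2000) = 0.511

0.511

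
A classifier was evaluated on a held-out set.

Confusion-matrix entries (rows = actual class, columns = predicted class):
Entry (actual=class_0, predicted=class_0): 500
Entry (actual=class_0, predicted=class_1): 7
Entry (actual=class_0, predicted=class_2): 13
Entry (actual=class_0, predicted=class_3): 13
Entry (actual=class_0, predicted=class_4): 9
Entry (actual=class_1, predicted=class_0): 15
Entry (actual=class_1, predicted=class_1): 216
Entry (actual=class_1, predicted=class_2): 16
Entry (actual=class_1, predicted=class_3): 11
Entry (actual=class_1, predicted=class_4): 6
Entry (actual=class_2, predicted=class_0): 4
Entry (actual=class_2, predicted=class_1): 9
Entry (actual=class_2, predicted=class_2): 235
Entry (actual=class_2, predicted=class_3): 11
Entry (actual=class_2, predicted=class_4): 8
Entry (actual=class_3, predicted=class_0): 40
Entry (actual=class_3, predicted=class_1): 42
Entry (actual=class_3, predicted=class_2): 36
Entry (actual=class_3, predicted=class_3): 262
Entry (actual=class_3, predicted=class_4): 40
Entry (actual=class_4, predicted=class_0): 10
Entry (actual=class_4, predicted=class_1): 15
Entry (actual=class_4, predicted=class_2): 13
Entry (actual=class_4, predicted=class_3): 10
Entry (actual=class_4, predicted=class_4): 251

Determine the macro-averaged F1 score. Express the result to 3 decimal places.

Per-class F1 score (2·TP/(2·TP+FP+FN)):
  class_0: TP=500, FP=15+4+40+10=69, FN=7+13+13+9=42 → 1000/1111 = 0.9001
  class_1: TP=216, FP=7+9+42+15=73, FN=15+16+11+6=48 → 432/553 = 0.7812
  class_2: TP=235, FP=13+16+36+13=78, FN=4+9+11+8=32 → 470/580 = 0.8103
  class_3: TP=262, FP=13+11+11+10=45, FN=40+42+36+40=158 → 524/727 = 0.7208
  class_4: TP=251, FP=9+6+8+40=63, FN=10+15+13+10=48 → 502/613 = 0.8189
Macro-F1 score = mean = (0.9001 + 0.7812 + 0.8103 + 0.7208 + 0.8189) / 5 = 0.806

0.806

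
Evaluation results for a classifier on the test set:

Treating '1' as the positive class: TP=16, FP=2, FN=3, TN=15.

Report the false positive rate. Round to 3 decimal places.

0.118

FPR = FP/(FP+TN) = 2/(2+15) = 0.118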